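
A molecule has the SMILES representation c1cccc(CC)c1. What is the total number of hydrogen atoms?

10

Atom tally by fragment:
  benzene ring core → C:6 H:6
  (− 1 ring H displaced by substituents)
  + C2H5 → C:2 H:5
Element totals:
  C: 8
  H: 10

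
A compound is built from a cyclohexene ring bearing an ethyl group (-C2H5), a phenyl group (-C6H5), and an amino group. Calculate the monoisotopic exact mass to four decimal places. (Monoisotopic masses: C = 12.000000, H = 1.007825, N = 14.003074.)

Atom tally by fragment:
  cyclohexene ring core → C:6 H:10
  (− 3 ring H displaced by substituents)
  + C2H5 → C:2 H:5
  + C6H5 → C:6 H:5
  + NH2 → N:1 H:2
Element totals:
  C: 14
  H: 19
  N: 1
Molecular formula: C14H19N.
  M = 14(12.0) + 19(1.007825) + 14.003074
    = 168.000000 + 19.148675 + 14.003074 = 201.151749

201.1517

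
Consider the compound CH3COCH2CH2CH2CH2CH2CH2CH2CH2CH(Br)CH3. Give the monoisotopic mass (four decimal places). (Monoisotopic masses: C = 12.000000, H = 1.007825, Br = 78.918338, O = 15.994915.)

262.0932

Atom tally by fragment:
  CH3COCH2 → C:3 H:5 O:1
  CH2 → C:1 H:2
  CH2 → C:1 H:2
  CH2 → C:1 H:2
  CH2 → C:1 H:2
  CH2 → C:1 H:2
  CH2 → C:1 H:2
  CH2 → C:1 H:2
  CH(Br) → C:1 H:1 Br:1
  CH3 → C:1 H:3
Element totals:
  C: 12
  H: 23
  Br: 1
  O: 1
Molecular formula: C12H23BrO.
  M = 12(12.0) + 23(1.007825) + 78.918338 + 15.994915
    = 144.000000 + 23.179975 + 78.918338 + 15.994915 = 262.093228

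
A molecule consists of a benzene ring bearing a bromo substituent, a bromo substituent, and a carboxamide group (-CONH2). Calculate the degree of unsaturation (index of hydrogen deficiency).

5

Atom tally by fragment:
  benzene ring core → C:6 H:6
  (− 3 ring H displaced by substituents)
  + Br → Br:1
  + Br → Br:1
  + CONH2 → C:1 H:2 O:1 N:1
Element totals:
  C: 7
  H: 5
  Br: 2
  N: 1
  O: 1
Molecular formula: C7H5Br2NO.
DoU = (2C + 2 + N − H − X) / 2 = (2·7 + 2 + 1 − 5 − 2) / 2 = 5.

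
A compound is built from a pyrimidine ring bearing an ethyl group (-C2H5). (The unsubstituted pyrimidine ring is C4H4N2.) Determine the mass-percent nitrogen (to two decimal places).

25.90%

Atom tally by fragment:
  pyrimidine ring core → C:4 H:4 N:2
  (− 1 ring H displaced by substituents)
  + C2H5 → C:2 H:5
Element totals:
  C: 6
  H: 8
  N: 2
Molecular formula: C6H8N2.
Molar mass = 108.144 g/mol.
Mass from N: 2 × 14.007 = 28.014 g/mol.
%N = 28.014 / 108.144 × 100 = 25.90%.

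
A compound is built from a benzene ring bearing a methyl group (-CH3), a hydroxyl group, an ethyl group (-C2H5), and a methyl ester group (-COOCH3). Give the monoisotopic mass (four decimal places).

Atom tally by fragment:
  benzene ring core → C:6 H:6
  (− 4 ring H displaced by substituents)
  + CH3 → C:1 H:3
  + OH → O:1 H:1
  + C2H5 → C:2 H:5
  + COOCH3 → C:2 H:3 O:2
Element totals:
  C: 11
  H: 14
  O: 3
Molecular formula: C11H14O3.
  M = 11(12.0) + 14(1.007825) + 3(15.994915)
    = 132.000000 + 14.109550 + 47.984745 = 194.094295

194.0943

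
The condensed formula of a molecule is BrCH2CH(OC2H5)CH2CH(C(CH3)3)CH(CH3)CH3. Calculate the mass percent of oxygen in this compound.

Element totals:
  C: 13
  H: 27
  Br: 1
  O: 1
Molecular formula: C13H27BrO.
Molar mass = 279.262 g/mol.
Mass from O: 1 × 15.999 = 15.999 g/mol.
%O = 15.999 / 279.262 × 100 = 5.73%.

5.73%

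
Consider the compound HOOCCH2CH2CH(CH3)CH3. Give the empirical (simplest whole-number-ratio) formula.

C3H6O

Element totals:
  C: 6
  H: 12
  O: 2
Molecular formula: C6H12O2.
gcd of subscripts = 2; dividing each by 2:
  C: 6/2 = 3
  H: 12/2 = 6
  O: 2/2 = 1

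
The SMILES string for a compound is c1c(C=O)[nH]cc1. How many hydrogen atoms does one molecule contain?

Atom tally by fragment:
  pyrrole ring core → C:4 H:5 N:1
  (− 1 ring H displaced by substituents)
  + CHO → C:1 H:1 O:1
Element totals:
  C: 5
  H: 5
  N: 1
  O: 1

5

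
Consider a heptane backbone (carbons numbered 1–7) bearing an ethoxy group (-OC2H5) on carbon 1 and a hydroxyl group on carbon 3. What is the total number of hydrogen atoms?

20

Atom tally by fragment:
  C2H5OCH2 → C:3 H:7 O:1
  CH2 → C:1 H:2
  CH(OH) → C:1 H:2 O:1
  CH2 → C:1 H:2
  CH2 → C:1 H:2
  CH2 → C:1 H:2
  CH3 → C:1 H:3
Element totals:
  C: 9
  H: 20
  O: 2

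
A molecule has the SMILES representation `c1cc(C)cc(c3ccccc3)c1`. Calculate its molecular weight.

Atom tally by fragment:
  benzene ring core → C:6 H:6
  (− 2 ring H displaced by substituents)
  + CH3 → C:1 H:3
  + C6H5 → C:6 H:5
Element totals:
  C: 13
  H: 12
Molecular formula: C13H12.
  M = 13(12.011) + 12(1.008)
    = 156.143 + 12.096 = 168.239

168.24 g/mol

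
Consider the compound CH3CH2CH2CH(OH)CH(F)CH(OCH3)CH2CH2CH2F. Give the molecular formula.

C10H20F2O2

Atom tally by fragment:
  CH3 → C:1 H:3
  CH2 → C:1 H:2
  CH2 → C:1 H:2
  CH(OH) → C:1 H:2 O:1
  CH(F) → C:1 H:1 F:1
  CH(OCH3) → C:2 H:4 O:1
  CH2 → C:1 H:2
  CH2 → C:1 H:2
  CH2F → C:1 H:2 F:1
Element totals:
  C: 10
  H: 20
  F: 2
  O: 2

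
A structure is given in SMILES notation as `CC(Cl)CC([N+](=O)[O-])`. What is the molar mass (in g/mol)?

137.56 g/mol

Atom tally by fragment:
  CH3 → C:1 H:3
  CH(Cl) → C:1 H:1 Cl:1
  CH2 → C:1 H:2
  CH2NO2 → C:1 H:2 N:1 O:2
Element totals:
  C: 4
  H: 8
  Cl: 1
  N: 1
  O: 2
Molecular formula: C4H8ClNO2.
  M = 4(12.011) + 8(1.008) + 35.45 + 14.007 + 2(15.999)
    = 48.044 + 8.064 + 35.450 + 14.007 + 31.998 = 137.563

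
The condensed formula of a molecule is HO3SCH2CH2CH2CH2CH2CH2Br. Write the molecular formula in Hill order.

C6H13BrO3S

Element totals:
  C: 6
  H: 13
  Br: 1
  O: 3
  S: 1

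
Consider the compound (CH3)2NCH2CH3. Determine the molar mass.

73.14 g/mol

Atom tally by fragment:
  (CH3)2NCH2 → C:3 H:8 N:1
  CH3 → C:1 H:3
Element totals:
  C: 4
  H: 11
  N: 1
Molecular formula: C4H11N.
  M = 4(12.011) + 11(1.008) + 14.007
    = 48.044 + 11.088 + 14.007 = 73.139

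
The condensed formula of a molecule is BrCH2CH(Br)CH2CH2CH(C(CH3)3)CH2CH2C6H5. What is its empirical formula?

C17H26Br2

Atom tally by fragment:
  BrCH2 → C:1 H:2 Br:1
  CH(Br) → C:1 H:1 Br:1
  CH2 → C:1 H:2
  CH2 → C:1 H:2
  CH(C(CH3)3) → C:5 H:10
  CH2 → C:1 H:2
  CH2C6H5 → C:7 H:7
Element totals:
  C: 17
  H: 26
  Br: 2
Molecular formula: C17H26Br2.
gcd of subscripts (2, 17, 26) = 1, so the empirical formula equals the molecular formula.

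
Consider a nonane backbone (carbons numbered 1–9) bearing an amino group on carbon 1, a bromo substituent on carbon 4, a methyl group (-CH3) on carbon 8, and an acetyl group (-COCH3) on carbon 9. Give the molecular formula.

C12H24BrNO

Atom tally by fragment:
  H2NCH2 → C:1 H:4 N:1
  CH2 → C:1 H:2
  CH2 → C:1 H:2
  CH(Br) → C:1 H:1 Br:1
  CH2 → C:1 H:2
  CH2 → C:1 H:2
  CH2 → C:1 H:2
  CH(CH3) → C:2 H:4
  CH2COCH3 → C:3 H:5 O:1
Element totals:
  C: 12
  H: 24
  Br: 1
  N: 1
  O: 1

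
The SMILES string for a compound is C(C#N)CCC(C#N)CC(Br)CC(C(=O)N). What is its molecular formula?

C11H16BrN3O

Atom tally by fragment:
  NCCH2 → C:2 H:2 N:1
  CH2 → C:1 H:2
  CH2 → C:1 H:2
  CH(CN) → C:2 H:1 N:1
  CH2 → C:1 H:2
  CH(Br) → C:1 H:1 Br:1
  CH2 → C:1 H:2
  CH2CONH2 → C:2 H:4 O:1 N:1
Element totals:
  C: 11
  H: 16
  Br: 1
  N: 3
  O: 1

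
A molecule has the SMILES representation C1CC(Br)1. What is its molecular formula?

Atom tally by fragment:
  cyclopropane ring core → C:3 H:6
  (− 1 ring H displaced by substituents)
  + Br → Br:1
Element totals:
  C: 3
  H: 5
  Br: 1

C3H5Br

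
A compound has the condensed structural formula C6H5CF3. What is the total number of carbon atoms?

7

Element totals:
  C: 7
  H: 5
  F: 3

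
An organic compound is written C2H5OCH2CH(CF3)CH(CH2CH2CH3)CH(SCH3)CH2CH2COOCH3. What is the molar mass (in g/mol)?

Atom tally by fragment:
  C2H5OCH2 → C:3 H:7 O:1
  CH(CF3) → C:2 H:1 F:3
  CH(CH2CH2CH3) → C:4 H:8
  CH(SCH3) → C:2 H:4 S:1
  CH2 → C:1 H:2
  CH2COOCH3 → C:3 H:5 O:2
Element totals:
  C: 15
  H: 27
  F: 3
  O: 3
  S: 1
Molecular formula: C15H27F3O3S.
  M = 15(12.011) + 27(1.008) + 3(18.998) + 3(15.999) + 32.06
    = 180.165 + 27.216 + 56.994 + 47.997 + 32.060 = 344.432

344.43 g/mol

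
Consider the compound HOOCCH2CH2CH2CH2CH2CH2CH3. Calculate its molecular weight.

Atom tally by fragment:
  HOOCCH2 → C:2 H:3 O:2
  CH2 → C:1 H:2
  CH2 → C:1 H:2
  CH2 → C:1 H:2
  CH2 → C:1 H:2
  CH2 → C:1 H:2
  CH3 → C:1 H:3
Element totals:
  C: 8
  H: 16
  O: 2
Molecular formula: C8H16O2.
  M = 8(12.011) + 16(1.008) + 2(15.999)
    = 96.088 + 16.128 + 31.998 = 144.214

144.21 g/mol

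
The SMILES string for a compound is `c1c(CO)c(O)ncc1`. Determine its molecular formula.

C6H7NO2

Atom tally by fragment:
  pyridine ring core → C:5 H:5 N:1
  (− 2 ring H displaced by substituents)
  + CH2OH → C:1 H:3 O:1
  + OH → O:1 H:1
Element totals:
  C: 6
  H: 7
  N: 1
  O: 2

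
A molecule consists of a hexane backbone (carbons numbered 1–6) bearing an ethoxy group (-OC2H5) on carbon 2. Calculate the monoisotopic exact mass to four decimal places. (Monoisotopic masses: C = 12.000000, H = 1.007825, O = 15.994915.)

130.1358

Atom tally by fragment:
  CH3 → C:1 H:3
  CH(OC2H5) → C:3 H:6 O:1
  CH2 → C:1 H:2
  CH2 → C:1 H:2
  CH2 → C:1 H:2
  CH3 → C:1 H:3
Element totals:
  C: 8
  H: 18
  O: 1
Molecular formula: C8H18O.
  M = 8(12.0) + 18(1.007825) + 15.994915
    = 96.000000 + 18.140850 + 15.994915 = 130.135765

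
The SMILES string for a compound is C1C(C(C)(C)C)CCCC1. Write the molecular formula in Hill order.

C10H20

Atom tally by fragment:
  cyclohexane ring core → C:6 H:12
  (− 1 ring H displaced by substituents)
  + C(CH3)3 → C:4 H:9
Element totals:
  C: 10
  H: 20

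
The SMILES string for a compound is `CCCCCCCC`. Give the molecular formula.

C8H18

Atom tally by fragment:
  CH3 → C:1 H:3
  CH2 → C:1 H:2
  CH2 → C:1 H:2
  CH2 → C:1 H:2
  CH2 → C:1 H:2
  CH2 → C:1 H:2
  CH2 → C:1 H:2
  CH3 → C:1 H:3
Element totals:
  C: 8
  H: 18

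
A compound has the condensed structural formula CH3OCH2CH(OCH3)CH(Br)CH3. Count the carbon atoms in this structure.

6

Element totals:
  C: 6
  H: 13
  Br: 1
  O: 2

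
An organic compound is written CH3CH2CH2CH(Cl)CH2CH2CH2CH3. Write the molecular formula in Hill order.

Element totals:
  C: 8
  H: 17
  Cl: 1

C8H17Cl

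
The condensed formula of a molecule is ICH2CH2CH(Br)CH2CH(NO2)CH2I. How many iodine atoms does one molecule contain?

Atom tally by fragment:
  ICH2 → C:1 H:2 I:1
  CH2 → C:1 H:2
  CH(Br) → C:1 H:1 Br:1
  CH2 → C:1 H:2
  CH(NO2) → C:1 H:1 N:1 O:2
  CH2I → C:1 H:2 I:1
Element totals:
  C: 6
  H: 10
  Br: 1
  I: 2
  N: 1
  O: 2

2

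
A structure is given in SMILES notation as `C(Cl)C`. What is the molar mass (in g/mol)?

Atom tally by fragment:
  ClCH2 → C:1 H:2 Cl:1
  CH3 → C:1 H:3
Element totals:
  C: 2
  H: 5
  Cl: 1
Molecular formula: C2H5Cl.
  M = 2(12.011) + 5(1.008) + 35.45
    = 24.022 + 5.040 + 35.450 = 64.512

64.51 g/mol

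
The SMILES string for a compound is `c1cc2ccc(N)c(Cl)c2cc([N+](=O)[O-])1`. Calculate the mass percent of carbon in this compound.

Atom tally by fragment:
  naphthalene ring system core → C:10 H:8
  (− 3 ring H displaced by substituents)
  + NH2 → N:1 H:2
  + Cl → Cl:1
  + NO2 → N:1 O:2
Element totals:
  C: 10
  H: 7
  Cl: 1
  N: 2
  O: 2
Molecular formula: C10H7ClN2O2.
Molar mass = 222.628 g/mol.
Mass from C: 10 × 12.011 = 120.110 g/mol.
%C = 120.110 / 222.628 × 100 = 53.95%.

53.95%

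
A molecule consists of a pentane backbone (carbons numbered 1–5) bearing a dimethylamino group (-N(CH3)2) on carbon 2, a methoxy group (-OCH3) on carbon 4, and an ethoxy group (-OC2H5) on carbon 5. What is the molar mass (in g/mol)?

189.30 g/mol

Atom tally by fragment:
  CH3 → C:1 H:3
  CH(N(CH3)2) → C:3 H:7 N:1
  CH2 → C:1 H:2
  CH(OCH3) → C:2 H:4 O:1
  CH2OC2H5 → C:3 H:7 O:1
Element totals:
  C: 10
  H: 23
  N: 1
  O: 2
Molecular formula: C10H23NO2.
  M = 10(12.011) + 23(1.008) + 14.007 + 2(15.999)
    = 120.110 + 23.184 + 14.007 + 31.998 = 189.299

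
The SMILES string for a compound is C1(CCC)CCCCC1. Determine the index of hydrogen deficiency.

Atom tally by fragment:
  cyclohexane ring core → C:6 H:12
  (− 1 ring H displaced by substituents)
  + CH2CH2CH3 → C:3 H:7
Element totals:
  C: 9
  H: 18
Molecular formula: C9H18.
DoU = (2C + 2 + N − H − X) / 2 = (2·9 + 2 + 0 − 18 − 0) / 2 = 1.

1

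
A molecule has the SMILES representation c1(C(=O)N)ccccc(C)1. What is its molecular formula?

Atom tally by fragment:
  benzene ring core → C:6 H:6
  (− 2 ring H displaced by substituents)
  + CONH2 → C:1 H:2 O:1 N:1
  + CH3 → C:1 H:3
Element totals:
  C: 8
  H: 9
  N: 1
  O: 1

C8H9NO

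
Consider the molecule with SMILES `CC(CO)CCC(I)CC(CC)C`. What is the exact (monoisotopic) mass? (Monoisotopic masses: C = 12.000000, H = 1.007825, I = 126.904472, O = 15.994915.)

298.0794

Atom tally by fragment:
  CH3 → C:1 H:3
  CH(CH2OH) → C:2 H:4 O:1
  CH2 → C:1 H:2
  CH2 → C:1 H:2
  CH(I) → C:1 H:1 I:1
  CH2 → C:1 H:2
  CH(C2H5) → C:3 H:6
  CH3 → C:1 H:3
Element totals:
  C: 11
  H: 23
  I: 1
  O: 1
Molecular formula: C11H23IO.
  M = 11(12.0) + 23(1.007825) + 126.904472 + 15.994915
    = 132.000000 + 23.179975 + 126.904472 + 15.994915 = 298.079362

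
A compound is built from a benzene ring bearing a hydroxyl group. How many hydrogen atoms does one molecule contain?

6

Atom tally by fragment:
  benzene ring core → C:6 H:6
  (− 1 ring H displaced by substituents)
  + OH → O:1 H:1
Element totals:
  C: 6
  H: 6
  O: 1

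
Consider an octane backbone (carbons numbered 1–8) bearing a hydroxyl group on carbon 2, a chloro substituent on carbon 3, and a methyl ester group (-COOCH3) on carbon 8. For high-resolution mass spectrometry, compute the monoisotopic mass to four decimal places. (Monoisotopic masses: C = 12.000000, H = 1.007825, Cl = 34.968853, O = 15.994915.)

Atom tally by fragment:
  CH3 → C:1 H:3
  CH(OH) → C:1 H:2 O:1
  CH(Cl) → C:1 H:1 Cl:1
  CH2 → C:1 H:2
  CH2 → C:1 H:2
  CH2 → C:1 H:2
  CH2 → C:1 H:2
  CH2COOCH3 → C:3 H:5 O:2
Element totals:
  C: 10
  H: 19
  Cl: 1
  O: 3
Molecular formula: C10H19ClO3.
  M = 10(12.0) + 19(1.007825) + 34.968853 + 3(15.994915)
    = 120.000000 + 19.148675 + 34.968853 + 47.984745 = 222.102273

222.1023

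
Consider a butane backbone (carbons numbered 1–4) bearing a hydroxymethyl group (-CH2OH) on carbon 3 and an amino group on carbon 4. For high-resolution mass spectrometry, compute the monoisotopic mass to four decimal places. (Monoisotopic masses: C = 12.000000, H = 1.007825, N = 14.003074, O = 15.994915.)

Atom tally by fragment:
  CH3 → C:1 H:3
  CH2 → C:1 H:2
  CH(CH2OH) → C:2 H:4 O:1
  CH2NH2 → C:1 H:4 N:1
Element totals:
  C: 5
  H: 13
  N: 1
  O: 1
Molecular formula: C5H13NO.
  M = 5(12.0) + 13(1.007825) + 14.003074 + 15.994915
    = 60.000000 + 13.101725 + 14.003074 + 15.994915 = 103.099714

103.0997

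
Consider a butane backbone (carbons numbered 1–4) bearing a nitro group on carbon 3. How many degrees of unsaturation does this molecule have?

1

Atom tally by fragment:
  CH3 → C:1 H:3
  CH2 → C:1 H:2
  CH(NO2) → C:1 H:1 N:1 O:2
  CH3 → C:1 H:3
Element totals:
  C: 4
  H: 9
  N: 1
  O: 2
Molecular formula: C4H9NO2.
DoU = (2C + 2 + N − H − X) / 2 = (2·4 + 2 + 1 − 9 − 0) / 2 = 1.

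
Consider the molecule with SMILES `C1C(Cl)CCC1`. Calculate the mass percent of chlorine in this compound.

Atom tally by fragment:
  cyclopentane ring core → C:5 H:10
  (− 1 ring H displaced by substituents)
  + Cl → Cl:1
Element totals:
  C: 5
  H: 9
  Cl: 1
Molecular formula: C5H9Cl.
Molar mass = 104.577 g/mol.
Mass from Cl: 1 × 35.45 = 35.450 g/mol.
%Cl = 35.450 / 104.577 × 100 = 33.90%.

33.90%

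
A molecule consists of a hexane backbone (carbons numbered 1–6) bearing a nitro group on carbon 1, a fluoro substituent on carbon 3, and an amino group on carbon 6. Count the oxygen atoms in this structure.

2

Atom tally by fragment:
  O2NCH2 → C:1 H:2 N:1 O:2
  CH2 → C:1 H:2
  CH(F) → C:1 H:1 F:1
  CH2 → C:1 H:2
  CH2 → C:1 H:2
  CH2NH2 → C:1 H:4 N:1
Element totals:
  C: 6
  H: 13
  F: 1
  N: 2
  O: 2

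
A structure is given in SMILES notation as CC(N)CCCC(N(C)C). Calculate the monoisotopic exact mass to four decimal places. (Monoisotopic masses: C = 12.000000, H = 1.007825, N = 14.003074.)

Atom tally by fragment:
  CH3 → C:1 H:3
  CH(NH2) → C:1 H:3 N:1
  CH2 → C:1 H:2
  CH2 → C:1 H:2
  CH2 → C:1 H:2
  CH2N(CH3)2 → C:3 H:8 N:1
Element totals:
  C: 8
  H: 20
  N: 2
Molecular formula: C8H20N2.
  M = 8(12.0) + 20(1.007825) + 2(14.003074)
    = 96.000000 + 20.156500 + 28.006148 = 144.162648

144.1626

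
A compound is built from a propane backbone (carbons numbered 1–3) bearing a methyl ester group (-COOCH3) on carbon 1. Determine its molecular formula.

Atom tally by fragment:
  CH3OOCCH2 → C:3 H:5 O:2
  CH2 → C:1 H:2
  CH3 → C:1 H:3
Element totals:
  C: 5
  H: 10
  O: 2

C5H10O2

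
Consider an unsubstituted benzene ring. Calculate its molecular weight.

Atom tally by fragment:
  benzene ring core → C:6 H:6
Element totals:
  C: 6
  H: 6
Molecular formula: C6H6.
  M = 6(12.011) + 6(1.008)
    = 72.066 + 6.048 = 78.114

78.11 g/mol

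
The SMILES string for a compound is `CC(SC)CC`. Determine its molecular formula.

Atom tally by fragment:
  CH3 → C:1 H:3
  CH(SCH3) → C:2 H:4 S:1
  CH2 → C:1 H:2
  CH3 → C:1 H:3
Element totals:
  C: 5
  H: 12
  S: 1

C5H12S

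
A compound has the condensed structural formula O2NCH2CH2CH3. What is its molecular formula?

Atom tally by fragment:
  O2NCH2 → C:1 H:2 N:1 O:2
  CH2 → C:1 H:2
  CH3 → C:1 H:3
Element totals:
  C: 3
  H: 7
  N: 1
  O: 2

C3H7NO2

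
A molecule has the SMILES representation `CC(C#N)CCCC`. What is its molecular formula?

Atom tally by fragment:
  CH3 → C:1 H:3
  CH(CN) → C:2 H:1 N:1
  CH2 → C:1 H:2
  CH2 → C:1 H:2
  CH2 → C:1 H:2
  CH3 → C:1 H:3
Element totals:
  C: 7
  H: 13
  N: 1

C7H13N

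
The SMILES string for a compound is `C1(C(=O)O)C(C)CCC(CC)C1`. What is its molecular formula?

Atom tally by fragment:
  cyclohexane ring core → C:6 H:12
  (− 3 ring H displaced by substituents)
  + COOH → C:1 H:1 O:2
  + CH3 → C:1 H:3
  + C2H5 → C:2 H:5
Element totals:
  C: 10
  H: 18
  O: 2

C10H18O2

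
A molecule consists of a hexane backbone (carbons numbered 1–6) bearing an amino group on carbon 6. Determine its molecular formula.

C6H15N

Atom tally by fragment:
  CH3 → C:1 H:3
  CH2 → C:1 H:2
  CH2 → C:1 H:2
  CH2 → C:1 H:2
  CH2 → C:1 H:2
  CH2NH2 → C:1 H:4 N:1
Element totals:
  C: 6
  H: 15
  N: 1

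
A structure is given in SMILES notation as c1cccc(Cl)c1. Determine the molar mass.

112.56 g/mol

Atom tally by fragment:
  benzene ring core → C:6 H:6
  (− 1 ring H displaced by substituents)
  + Cl → Cl:1
Element totals:
  C: 6
  H: 5
  Cl: 1
Molecular formula: C6H5Cl.
  M = 6(12.011) + 5(1.008) + 35.45
    = 72.066 + 5.040 + 35.450 = 112.556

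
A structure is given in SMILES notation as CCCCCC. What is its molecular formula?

Atom tally by fragment:
  CH3 → C:1 H:3
  CH2 → C:1 H:2
  CH2 → C:1 H:2
  CH2 → C:1 H:2
  CH2 → C:1 H:2
  CH3 → C:1 H:3
Element totals:
  C: 6
  H: 14

C6H14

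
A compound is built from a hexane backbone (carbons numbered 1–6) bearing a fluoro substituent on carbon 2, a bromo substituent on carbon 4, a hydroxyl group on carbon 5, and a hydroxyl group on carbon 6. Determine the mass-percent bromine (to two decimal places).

37.15%

Atom tally by fragment:
  CH3 → C:1 H:3
  CH(F) → C:1 H:1 F:1
  CH2 → C:1 H:2
  CH(Br) → C:1 H:1 Br:1
  CH(OH) → C:1 H:2 O:1
  CH2OH → C:1 H:3 O:1
Element totals:
  C: 6
  H: 12
  Br: 1
  F: 1
  O: 2
Molecular formula: C6H12BrFO2.
Molar mass = 215.062 g/mol.
Mass from Br: 1 × 79.904 = 79.904 g/mol.
%Br = 79.904 / 215.062 × 100 = 37.15%.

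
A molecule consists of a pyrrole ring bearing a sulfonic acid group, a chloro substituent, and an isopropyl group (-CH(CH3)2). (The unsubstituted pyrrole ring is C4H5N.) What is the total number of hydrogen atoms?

Atom tally by fragment:
  pyrrole ring core → C:4 H:5 N:1
  (− 3 ring H displaced by substituents)
  + SO3H → S:1 O:3 H:1
  + Cl → Cl:1
  + CH(CH3)2 → C:3 H:7
Element totals:
  C: 7
  H: 10
  Cl: 1
  N: 1
  O: 3
  S: 1

10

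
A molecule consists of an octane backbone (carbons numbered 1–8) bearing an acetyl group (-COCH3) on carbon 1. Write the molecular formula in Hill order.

C10H20O

Atom tally by fragment:
  CH3COCH2 → C:3 H:5 O:1
  CH2 → C:1 H:2
  CH2 → C:1 H:2
  CH2 → C:1 H:2
  CH2 → C:1 H:2
  CH2 → C:1 H:2
  CH2 → C:1 H:2
  CH3 → C:1 H:3
Element totals:
  C: 10
  H: 20
  O: 1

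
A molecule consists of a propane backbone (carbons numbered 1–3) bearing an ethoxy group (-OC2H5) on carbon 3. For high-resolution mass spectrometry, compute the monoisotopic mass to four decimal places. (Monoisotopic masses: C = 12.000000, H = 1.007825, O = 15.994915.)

Atom tally by fragment:
  CH3 → C:1 H:3
  CH2 → C:1 H:2
  CH2OC2H5 → C:3 H:7 O:1
Element totals:
  C: 5
  H: 12
  O: 1
Molecular formula: C5H12O.
  M = 5(12.0) + 12(1.007825) + 15.994915
    = 60.000000 + 12.093900 + 15.994915 = 88.088815

88.0888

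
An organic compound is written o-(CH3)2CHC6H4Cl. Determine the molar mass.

Atom tally by fragment:
  benzene ring core → C:6 H:6
  (− 2 ring H displaced by substituents)
  + CH(CH3)2 → C:3 H:7
  + Cl → Cl:1
Element totals:
  C: 9
  H: 11
  Cl: 1
Molecular formula: C9H11Cl.
  M = 9(12.011) + 11(1.008) + 35.45
    = 108.099 + 11.088 + 35.450 = 154.637

154.64 g/mol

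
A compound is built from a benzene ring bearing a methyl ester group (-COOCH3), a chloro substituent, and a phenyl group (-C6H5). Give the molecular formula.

Atom tally by fragment:
  benzene ring core → C:6 H:6
  (− 3 ring H displaced by substituents)
  + COOCH3 → C:2 H:3 O:2
  + Cl → Cl:1
  + C6H5 → C:6 H:5
Element totals:
  C: 14
  H: 11
  Cl: 1
  O: 2

C14H11ClO2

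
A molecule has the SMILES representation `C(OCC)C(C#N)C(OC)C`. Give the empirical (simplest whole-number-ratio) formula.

Atom tally by fragment:
  C2H5OCH2 → C:3 H:7 O:1
  CH(CN) → C:2 H:1 N:1
  CH(OCH3) → C:2 H:4 O:1
  CH3 → C:1 H:3
Element totals:
  C: 8
  H: 15
  N: 1
  O: 2
Molecular formula: C8H15NO2.
gcd of subscripts (8, 15, 1, 2) = 1, so the empirical formula equals the molecular formula.

C8H15NO2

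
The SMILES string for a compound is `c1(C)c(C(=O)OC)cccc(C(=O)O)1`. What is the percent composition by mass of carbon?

61.85%

Atom tally by fragment:
  benzene ring core → C:6 H:6
  (− 3 ring H displaced by substituents)
  + CH3 → C:1 H:3
  + COOCH3 → C:2 H:3 O:2
  + COOH → C:1 H:1 O:2
Element totals:
  C: 10
  H: 10
  O: 4
Molecular formula: C10H10O4.
Molar mass = 194.186 g/mol.
Mass from C: 10 × 12.011 = 120.110 g/mol.
%C = 120.110 / 194.186 × 100 = 61.85%.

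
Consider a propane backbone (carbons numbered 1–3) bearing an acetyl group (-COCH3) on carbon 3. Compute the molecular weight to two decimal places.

86.13 g/mol

Atom tally by fragment:
  CH3 → C:1 H:3
  CH2 → C:1 H:2
  CH2COCH3 → C:3 H:5 O:1
Element totals:
  C: 5
  H: 10
  O: 1
Molecular formula: C5H10O.
  M = 5(12.011) + 10(1.008) + 15.999
    = 60.055 + 10.080 + 15.999 = 86.134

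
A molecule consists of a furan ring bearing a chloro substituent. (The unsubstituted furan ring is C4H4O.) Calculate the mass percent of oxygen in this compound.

Atom tally by fragment:
  furan ring core → C:4 H:4 O:1
  (− 1 ring H displaced by substituents)
  + Cl → Cl:1
Element totals:
  C: 4
  H: 3
  Cl: 1
  O: 1
Molecular formula: C4H3ClO.
Molar mass = 102.517 g/mol.
Mass from O: 1 × 15.999 = 15.999 g/mol.
%O = 15.999 / 102.517 × 100 = 15.61%.

15.61%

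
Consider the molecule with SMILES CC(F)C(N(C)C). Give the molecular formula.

C5H12FN

Atom tally by fragment:
  CH3 → C:1 H:3
  CH(F) → C:1 H:1 F:1
  CH2N(CH3)2 → C:3 H:8 N:1
Element totals:
  C: 5
  H: 12
  F: 1
  N: 1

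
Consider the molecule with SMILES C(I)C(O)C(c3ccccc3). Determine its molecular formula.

C9H11IO

Atom tally by fragment:
  ICH2 → C:1 H:2 I:1
  CH(OH) → C:1 H:2 O:1
  CH2C6H5 → C:7 H:7
Element totals:
  C: 9
  H: 11
  I: 1
  O: 1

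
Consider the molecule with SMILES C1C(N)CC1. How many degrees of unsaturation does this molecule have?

1

Atom tally by fragment:
  cyclobutane ring core → C:4 H:8
  (− 1 ring H displaced by substituents)
  + NH2 → N:1 H:2
Element totals:
  C: 4
  H: 9
  N: 1
Molecular formula: C4H9N.
DoU = (2C + 2 + N − H − X) / 2 = (2·4 + 2 + 1 − 9 − 0) / 2 = 1.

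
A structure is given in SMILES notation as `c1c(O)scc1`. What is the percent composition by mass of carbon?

47.98%

Atom tally by fragment:
  thiophene ring core → C:4 H:4 S:1
  (− 1 ring H displaced by substituents)
  + OH → O:1 H:1
Element totals:
  C: 4
  H: 4
  O: 1
  S: 1
Molecular formula: C4H4OS.
Molar mass = 100.135 g/mol.
Mass from C: 4 × 12.011 = 48.044 g/mol.
%C = 48.044 / 100.135 × 100 = 47.98%.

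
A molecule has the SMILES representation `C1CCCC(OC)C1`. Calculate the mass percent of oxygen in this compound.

14.01%

Atom tally by fragment:
  cyclohexane ring core → C:6 H:12
  (− 1 ring H displaced by substituents)
  + OCH3 → C:1 H:3 O:1
Element totals:
  C: 7
  H: 14
  O: 1
Molecular formula: C7H14O.
Molar mass = 114.188 g/mol.
Mass from O: 1 × 15.999 = 15.999 g/mol.
%O = 15.999 / 114.188 × 100 = 14.01%.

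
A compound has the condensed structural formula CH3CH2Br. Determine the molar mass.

Atom tally by fragment:
  CH3 → C:1 H:3
  CH2Br → C:1 H:2 Br:1
Element totals:
  C: 2
  H: 5
  Br: 1
Molecular formula: C2H5Br.
  M = 2(12.011) + 5(1.008) + 79.904
    = 24.022 + 5.040 + 79.904 = 108.966

108.97 g/mol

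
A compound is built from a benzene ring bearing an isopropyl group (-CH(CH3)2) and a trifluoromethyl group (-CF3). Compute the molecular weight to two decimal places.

188.19 g/mol

Atom tally by fragment:
  benzene ring core → C:6 H:6
  (− 2 ring H displaced by substituents)
  + CH(CH3)2 → C:3 H:7
  + CF3 → C:1 F:3
Element totals:
  C: 10
  H: 11
  F: 3
Molecular formula: C10H11F3.
  M = 10(12.011) + 11(1.008) + 3(18.998)
    = 120.110 + 11.088 + 56.994 = 188.192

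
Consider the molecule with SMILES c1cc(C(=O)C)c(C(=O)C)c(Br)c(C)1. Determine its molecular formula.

C11H11BrO2

Atom tally by fragment:
  benzene ring core → C:6 H:6
  (− 4 ring H displaced by substituents)
  + COCH3 → C:2 H:3 O:1
  + COCH3 → C:2 H:3 O:1
  + Br → Br:1
  + CH3 → C:1 H:3
Element totals:
  C: 11
  H: 11
  Br: 1
  O: 2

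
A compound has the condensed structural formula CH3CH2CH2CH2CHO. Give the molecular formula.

Atom tally by fragment:
  CH3 → C:1 H:3
  CH2 → C:1 H:2
  CH2 → C:1 H:2
  CH2CHO → C:2 H:3 O:1
Element totals:
  C: 5
  H: 10
  O: 1

C5H10O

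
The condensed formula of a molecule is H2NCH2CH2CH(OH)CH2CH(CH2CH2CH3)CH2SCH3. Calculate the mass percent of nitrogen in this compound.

Atom tally by fragment:
  H2NCH2 → C:1 H:4 N:1
  CH2 → C:1 H:2
  CH(OH) → C:1 H:2 O:1
  CH2 → C:1 H:2
  CH(CH2CH2CH3) → C:4 H:8
  CH2SCH3 → C:2 H:5 S:1
Element totals:
  C: 10
  H: 23
  N: 1
  O: 1
  S: 1
Molecular formula: C10H23NOS.
Molar mass = 205.360 g/mol.
Mass from N: 1 × 14.007 = 14.007 g/mol.
%N = 14.007 / 205.360 × 100 = 6.82%.

6.82%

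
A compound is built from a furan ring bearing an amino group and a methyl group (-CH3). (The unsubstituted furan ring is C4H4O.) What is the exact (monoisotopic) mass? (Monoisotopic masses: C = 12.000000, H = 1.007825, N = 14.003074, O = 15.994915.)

Atom tally by fragment:
  furan ring core → C:4 H:4 O:1
  (− 2 ring H displaced by substituents)
  + NH2 → N:1 H:2
  + CH3 → C:1 H:3
Element totals:
  C: 5
  H: 7
  N: 1
  O: 1
Molecular formula: C5H7NO.
  M = 5(12.0) + 7(1.007825) + 14.003074 + 15.994915
    = 60.000000 + 7.054775 + 14.003074 + 15.994915 = 97.052764

97.0528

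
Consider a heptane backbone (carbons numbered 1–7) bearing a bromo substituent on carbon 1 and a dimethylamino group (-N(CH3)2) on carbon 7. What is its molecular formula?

C9H20BrN

Atom tally by fragment:
  BrCH2 → C:1 H:2 Br:1
  CH2 → C:1 H:2
  CH2 → C:1 H:2
  CH2 → C:1 H:2
  CH2 → C:1 H:2
  CH2 → C:1 H:2
  CH2N(CH3)2 → C:3 H:8 N:1
Element totals:
  C: 9
  H: 20
  Br: 1
  N: 1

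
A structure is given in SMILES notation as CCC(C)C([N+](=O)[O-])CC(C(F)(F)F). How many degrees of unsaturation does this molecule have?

Atom tally by fragment:
  CH3 → C:1 H:3
  CH2 → C:1 H:2
  CH(CH3) → C:2 H:4
  CH(NO2) → C:1 H:1 N:1 O:2
  CH2 → C:1 H:2
  CH2CF3 → C:2 H:2 F:3
Element totals:
  C: 8
  H: 14
  F: 3
  N: 1
  O: 2
Molecular formula: C8H14F3NO2.
DoU = (2C + 2 + N − H − X) / 2 = (2·8 + 2 + 1 − 14 − 3) / 2 = 1.

1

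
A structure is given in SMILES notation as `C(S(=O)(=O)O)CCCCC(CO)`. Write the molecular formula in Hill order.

C7H16O4S

Atom tally by fragment:
  HO3SCH2 → C:1 H:3 S:1 O:3
  CH2 → C:1 H:2
  CH2 → C:1 H:2
  CH2 → C:1 H:2
  CH2 → C:1 H:2
  CH2CH2OH → C:2 H:5 O:1
Element totals:
  C: 7
  H: 16
  O: 4
  S: 1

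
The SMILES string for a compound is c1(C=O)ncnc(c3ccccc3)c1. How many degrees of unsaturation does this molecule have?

9

Atom tally by fragment:
  pyrimidine ring core → C:4 H:4 N:2
  (− 2 ring H displaced by substituents)
  + CHO → C:1 H:1 O:1
  + C6H5 → C:6 H:5
Element totals:
  C: 11
  H: 8
  N: 2
  O: 1
Molecular formula: C11H8N2O.
DoU = (2C + 2 + N − H − X) / 2 = (2·11 + 2 + 2 − 8 − 0) / 2 = 9.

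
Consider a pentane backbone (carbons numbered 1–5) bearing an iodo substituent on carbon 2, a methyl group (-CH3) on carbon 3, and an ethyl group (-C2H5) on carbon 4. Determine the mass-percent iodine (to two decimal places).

Atom tally by fragment:
  CH3 → C:1 H:3
  CH(I) → C:1 H:1 I:1
  CH(CH3) → C:2 H:4
  CH(C2H5) → C:3 H:6
  CH3 → C:1 H:3
Element totals:
  C: 8
  H: 17
  I: 1
Molecular formula: C8H17I.
Molar mass = 240.128 g/mol.
Mass from I: 1 × 126.904 = 126.904 g/mol.
%I = 126.904 / 240.128 × 100 = 52.85%.

52.85%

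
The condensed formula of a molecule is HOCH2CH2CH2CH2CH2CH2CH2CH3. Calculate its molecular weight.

Atom tally by fragment:
  HOCH2CH2 → C:2 H:5 O:1
  CH2 → C:1 H:2
  CH2 → C:1 H:2
  CH2 → C:1 H:2
  CH2 → C:1 H:2
  CH2 → C:1 H:2
  CH3 → C:1 H:3
Element totals:
  C: 8
  H: 18
  O: 1
Molecular formula: C8H18O.
  M = 8(12.011) + 18(1.008) + 15.999
    = 96.088 + 18.144 + 15.999 = 130.231

130.23 g/mol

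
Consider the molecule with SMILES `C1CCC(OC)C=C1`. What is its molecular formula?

C7H12O

Atom tally by fragment:
  cyclohexene ring core → C:6 H:10
  (− 1 ring H displaced by substituents)
  + OCH3 → C:1 H:3 O:1
Element totals:
  C: 7
  H: 12
  O: 1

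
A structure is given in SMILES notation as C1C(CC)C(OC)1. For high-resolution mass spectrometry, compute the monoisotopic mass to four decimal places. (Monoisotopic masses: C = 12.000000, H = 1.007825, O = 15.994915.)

100.0888

Atom tally by fragment:
  cyclopropane ring core → C:3 H:6
  (− 2 ring H displaced by substituents)
  + C2H5 → C:2 H:5
  + OCH3 → C:1 H:3 O:1
Element totals:
  C: 6
  H: 12
  O: 1
Molecular formula: C6H12O.
  M = 6(12.0) + 12(1.007825) + 15.994915
    = 72.000000 + 12.093900 + 15.994915 = 100.088815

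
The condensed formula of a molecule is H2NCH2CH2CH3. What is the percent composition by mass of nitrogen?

23.70%

Atom tally by fragment:
  H2NCH2 → C:1 H:4 N:1
  CH2 → C:1 H:2
  CH3 → C:1 H:3
Element totals:
  C: 3
  H: 9
  N: 1
Molecular formula: C3H9N.
Molar mass = 59.112 g/mol.
Mass from N: 1 × 14.007 = 14.007 g/mol.
%N = 14.007 / 59.112 × 100 = 23.70%.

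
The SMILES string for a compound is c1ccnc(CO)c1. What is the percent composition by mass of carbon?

Atom tally by fragment:
  pyridine ring core → C:5 H:5 N:1
  (− 1 ring H displaced by substituents)
  + CH2OH → C:1 H:3 O:1
Element totals:
  C: 6
  H: 7
  N: 1
  O: 1
Molecular formula: C6H7NO.
Molar mass = 109.128 g/mol.
Mass from C: 6 × 12.011 = 72.066 g/mol.
%C = 72.066 / 109.128 × 100 = 66.04%.

66.04%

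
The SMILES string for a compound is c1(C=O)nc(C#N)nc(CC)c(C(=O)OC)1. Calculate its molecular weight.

219.20 g/mol

Atom tally by fragment:
  pyrimidine ring core → C:4 H:4 N:2
  (− 4 ring H displaced by substituents)
  + CHO → C:1 H:1 O:1
  + CN → C:1 N:1
  + C2H5 → C:2 H:5
  + COOCH3 → C:2 H:3 O:2
Element totals:
  C: 10
  H: 9
  N: 3
  O: 3
Molecular formula: C10H9N3O3.
  M = 10(12.011) + 9(1.008) + 3(14.007) + 3(15.999)
    = 120.110 + 9.072 + 42.021 + 47.997 = 219.200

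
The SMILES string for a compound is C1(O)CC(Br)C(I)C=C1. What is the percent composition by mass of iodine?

Atom tally by fragment:
  cyclohexene ring core → C:6 H:10
  (− 3 ring H displaced by substituents)
  + OH → O:1 H:1
  + Br → Br:1
  + I → I:1
Element totals:
  C: 6
  H: 8
  Br: 1
  I: 1
  O: 1
Molecular formula: C6H8BrIO.
Molar mass = 302.937 g/mol.
Mass from I: 1 × 126.904 = 126.904 g/mol.
%I = 126.904 / 302.937 × 100 = 41.89%.

41.89%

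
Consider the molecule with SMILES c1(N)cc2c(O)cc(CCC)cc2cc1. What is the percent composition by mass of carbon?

77.58%

Atom tally by fragment:
  naphthalene ring system core → C:10 H:8
  (− 3 ring H displaced by substituents)
  + NH2 → N:1 H:2
  + OH → O:1 H:1
  + CH2CH2CH3 → C:3 H:7
Element totals:
  C: 13
  H: 15
  N: 1
  O: 1
Molecular formula: C13H15NO.
Molar mass = 201.269 g/mol.
Mass from C: 13 × 12.011 = 156.143 g/mol.
%C = 156.143 / 201.269 × 100 = 77.58%.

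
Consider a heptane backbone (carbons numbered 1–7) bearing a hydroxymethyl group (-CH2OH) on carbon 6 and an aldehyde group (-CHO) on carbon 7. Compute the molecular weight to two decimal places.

158.24 g/mol

Atom tally by fragment:
  CH3 → C:1 H:3
  CH2 → C:1 H:2
  CH2 → C:1 H:2
  CH2 → C:1 H:2
  CH2 → C:1 H:2
  CH(CH2OH) → C:2 H:4 O:1
  CH2CHO → C:2 H:3 O:1
Element totals:
  C: 9
  H: 18
  O: 2
Molecular formula: C9H18O2.
  M = 9(12.011) + 18(1.008) + 2(15.999)
    = 108.099 + 18.144 + 31.998 = 158.241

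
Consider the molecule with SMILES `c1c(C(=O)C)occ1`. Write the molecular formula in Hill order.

Atom tally by fragment:
  furan ring core → C:4 H:4 O:1
  (− 1 ring H displaced by substituents)
  + COCH3 → C:2 H:3 O:1
Element totals:
  C: 6
  H: 6
  O: 2

C6H6O2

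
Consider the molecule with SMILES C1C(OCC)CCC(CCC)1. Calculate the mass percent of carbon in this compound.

Atom tally by fragment:
  cyclopentane ring core → C:5 H:10
  (− 2 ring H displaced by substituents)
  + OC2H5 → C:2 H:5 O:1
  + CH2CH2CH3 → C:3 H:7
Element totals:
  C: 10
  H: 20
  O: 1
Molecular formula: C10H20O.
Molar mass = 156.269 g/mol.
Mass from C: 10 × 12.011 = 120.110 g/mol.
%C = 120.110 / 156.269 × 100 = 76.86%.

76.86%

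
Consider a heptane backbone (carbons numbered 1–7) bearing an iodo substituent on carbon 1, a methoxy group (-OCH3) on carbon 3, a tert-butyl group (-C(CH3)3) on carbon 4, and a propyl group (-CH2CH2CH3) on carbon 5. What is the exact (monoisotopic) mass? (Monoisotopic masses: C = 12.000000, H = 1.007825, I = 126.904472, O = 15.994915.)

354.1420

Atom tally by fragment:
  ICH2 → C:1 H:2 I:1
  CH2 → C:1 H:2
  CH(OCH3) → C:2 H:4 O:1
  CH(C(CH3)3) → C:5 H:10
  CH(CH2CH2CH3) → C:4 H:8
  CH2 → C:1 H:2
  CH3 → C:1 H:3
Element totals:
  C: 15
  H: 31
  I: 1
  O: 1
Molecular formula: C15H31IO.
  M = 15(12.0) + 31(1.007825) + 126.904472 + 15.994915
    = 180.000000 + 31.242575 + 126.904472 + 15.994915 = 354.141962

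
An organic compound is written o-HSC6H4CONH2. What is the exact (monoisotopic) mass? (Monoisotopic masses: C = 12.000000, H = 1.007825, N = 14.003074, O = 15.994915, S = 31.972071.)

153.0248

Atom tally by fragment:
  benzene ring core → C:6 H:6
  (− 2 ring H displaced by substituents)
  + SH → S:1 H:1
  + CONH2 → C:1 H:2 O:1 N:1
Element totals:
  C: 7
  H: 7
  N: 1
  O: 1
  S: 1
Molecular formula: C7H7NOS.
  M = 7(12.0) + 7(1.007825) + 14.003074 + 15.994915 + 31.972071
    = 84.000000 + 7.054775 + 14.003074 + 15.994915 + 31.972071 = 153.024835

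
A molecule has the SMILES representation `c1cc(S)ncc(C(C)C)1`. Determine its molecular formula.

C8H11NS

Atom tally by fragment:
  pyridine ring core → C:5 H:5 N:1
  (− 2 ring H displaced by substituents)
  + SH → S:1 H:1
  + CH(CH3)2 → C:3 H:7
Element totals:
  C: 8
  H: 11
  N: 1
  S: 1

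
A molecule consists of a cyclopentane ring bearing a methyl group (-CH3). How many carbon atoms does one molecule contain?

6

Atom tally by fragment:
  cyclopentane ring core → C:5 H:10
  (− 1 ring H displaced by substituents)
  + CH3 → C:1 H:3
Element totals:
  C: 6
  H: 12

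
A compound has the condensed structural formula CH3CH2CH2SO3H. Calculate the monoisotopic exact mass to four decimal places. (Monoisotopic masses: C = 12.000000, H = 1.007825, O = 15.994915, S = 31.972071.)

124.0194

Element totals:
  C: 3
  H: 8
  O: 3
  S: 1
Molecular formula: C3H8O3S.
  M = 3(12.0) + 8(1.007825) + 3(15.994915) + 31.972071
    = 36.000000 + 8.062600 + 47.984745 + 31.972071 = 124.019416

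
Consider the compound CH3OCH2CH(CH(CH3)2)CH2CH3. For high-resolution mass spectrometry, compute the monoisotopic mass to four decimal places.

130.1358

Element totals:
  C: 8
  H: 18
  O: 1
Molecular formula: C8H18O.
  M = 8(12.0) + 18(1.007825) + 15.994915
    = 96.000000 + 18.140850 + 15.994915 = 130.135765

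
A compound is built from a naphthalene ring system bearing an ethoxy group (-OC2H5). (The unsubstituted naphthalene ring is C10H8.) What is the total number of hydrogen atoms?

12

Atom tally by fragment:
  naphthalene ring system core → C:10 H:8
  (− 1 ring H displaced by substituents)
  + OC2H5 → C:2 H:5 O:1
Element totals:
  C: 12
  H: 12
  O: 1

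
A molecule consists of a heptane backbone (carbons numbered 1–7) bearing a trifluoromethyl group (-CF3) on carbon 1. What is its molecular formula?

Atom tally by fragment:
  F3CCH2 → C:2 H:2 F:3
  CH2 → C:1 H:2
  CH2 → C:1 H:2
  CH2 → C:1 H:2
  CH2 → C:1 H:2
  CH2 → C:1 H:2
  CH3 → C:1 H:3
Element totals:
  C: 8
  H: 15
  F: 3

C8H15F3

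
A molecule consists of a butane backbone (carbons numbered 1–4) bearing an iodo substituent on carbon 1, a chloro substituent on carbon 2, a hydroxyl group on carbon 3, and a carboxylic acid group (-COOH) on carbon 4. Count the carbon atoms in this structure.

5

Atom tally by fragment:
  ICH2 → C:1 H:2 I:1
  CH(Cl) → C:1 H:1 Cl:1
  CH(OH) → C:1 H:2 O:1
  CH2COOH → C:2 H:3 O:2
Element totals:
  C: 5
  H: 8
  Cl: 1
  I: 1
  O: 3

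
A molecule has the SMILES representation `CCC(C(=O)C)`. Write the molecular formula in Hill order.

C5H10O

Atom tally by fragment:
  CH3 → C:1 H:3
  CH2 → C:1 H:2
  CH2COCH3 → C:3 H:5 O:1
Element totals:
  C: 5
  H: 10
  O: 1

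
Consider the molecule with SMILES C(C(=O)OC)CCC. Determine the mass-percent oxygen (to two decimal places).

27.55%

Atom tally by fragment:
  CH3OOCCH2 → C:3 H:5 O:2
  CH2 → C:1 H:2
  CH2 → C:1 H:2
  CH3 → C:1 H:3
Element totals:
  C: 6
  H: 12
  O: 2
Molecular formula: C6H12O2.
Molar mass = 116.160 g/mol.
Mass from O: 2 × 15.999 = 31.998 g/mol.
%O = 31.998 / 116.160 × 100 = 27.55%.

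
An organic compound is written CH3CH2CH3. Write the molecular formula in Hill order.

Atom tally by fragment:
  CH3 → C:1 H:3
  CH2 → C:1 H:2
  CH3 → C:1 H:3
Element totals:
  C: 3
  H: 8

C3H8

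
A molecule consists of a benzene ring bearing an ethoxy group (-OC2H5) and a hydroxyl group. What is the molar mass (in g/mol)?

Atom tally by fragment:
  benzene ring core → C:6 H:6
  (− 2 ring H displaced by substituents)
  + OC2H5 → C:2 H:5 O:1
  + OH → O:1 H:1
Element totals:
  C: 8
  H: 10
  O: 2
Molecular formula: C8H10O2.
  M = 8(12.011) + 10(1.008) + 2(15.999)
    = 96.088 + 10.080 + 31.998 = 138.166

138.17 g/mol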